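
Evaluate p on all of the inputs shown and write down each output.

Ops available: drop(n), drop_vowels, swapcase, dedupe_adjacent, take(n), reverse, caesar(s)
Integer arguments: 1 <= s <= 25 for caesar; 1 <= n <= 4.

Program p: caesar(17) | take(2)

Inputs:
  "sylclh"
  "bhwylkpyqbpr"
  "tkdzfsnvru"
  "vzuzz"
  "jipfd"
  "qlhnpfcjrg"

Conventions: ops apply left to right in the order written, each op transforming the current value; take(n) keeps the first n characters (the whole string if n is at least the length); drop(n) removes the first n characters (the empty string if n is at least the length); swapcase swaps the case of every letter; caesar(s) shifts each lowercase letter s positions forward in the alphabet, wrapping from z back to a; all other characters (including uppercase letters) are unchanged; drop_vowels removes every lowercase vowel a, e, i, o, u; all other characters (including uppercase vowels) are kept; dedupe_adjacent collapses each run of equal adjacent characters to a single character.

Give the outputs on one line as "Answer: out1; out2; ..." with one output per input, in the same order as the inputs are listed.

Execution, op by op:
  "sylclh" -> "jpctcy" -> "jp"
  "bhwylkpyqbpr" -> "synpcbgphsgi" -> "sy"
  "tkdzfsnvru" -> "kbuqwjemil" -> "kb"
  "vzuzz" -> "mqlqq" -> "mq"
  "jipfd" -> "azgwu" -> "az"
  "qlhnpfcjrg" -> "hcyegwtaix" -> "hc"

"jp"; "sy"; "kb"; "mq"; "az"; "hc"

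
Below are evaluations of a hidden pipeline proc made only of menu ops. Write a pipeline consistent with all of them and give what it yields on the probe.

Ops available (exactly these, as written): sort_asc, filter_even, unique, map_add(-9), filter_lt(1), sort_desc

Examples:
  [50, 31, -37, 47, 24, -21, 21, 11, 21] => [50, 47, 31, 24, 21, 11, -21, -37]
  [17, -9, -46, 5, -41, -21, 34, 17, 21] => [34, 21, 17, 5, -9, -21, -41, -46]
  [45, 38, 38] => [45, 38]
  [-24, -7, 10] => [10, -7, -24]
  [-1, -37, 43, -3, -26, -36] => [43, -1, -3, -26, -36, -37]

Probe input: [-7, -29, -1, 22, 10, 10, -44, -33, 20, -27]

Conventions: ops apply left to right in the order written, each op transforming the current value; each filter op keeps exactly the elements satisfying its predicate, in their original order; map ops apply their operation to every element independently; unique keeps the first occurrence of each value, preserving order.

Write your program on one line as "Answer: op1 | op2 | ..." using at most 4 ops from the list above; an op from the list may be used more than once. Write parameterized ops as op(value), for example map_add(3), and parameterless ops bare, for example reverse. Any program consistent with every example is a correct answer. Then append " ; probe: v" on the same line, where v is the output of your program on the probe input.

sort_asc | sort_desc | unique ; probe: [22, 20, 10, -1, -7, -27, -29, -33, -44]

Check, running the answer program on each example:
  [50, 31, -37, 47, 24, -21, 21, 11, 21] -> [-37, -21, 11, 21, 21, 24, 31, 47, 50] -> [50, 47, 31, 24, 21, 21, 11, -21, -37] -> [50, 47, 31, 24, 21, 11, -21, -37]
  [17, -9, -46, 5, -41, -21, 34, 17, 21] -> [-46, -41, -21, -9, 5, 17, 17, 21, 34] -> [34, 21, 17, 17, 5, -9, -21, -41, -46] -> [34, 21, 17, 5, -9, -21, -41, -46]
  [45, 38, 38] -> [38, 38, 45] -> [45, 38, 38] -> [45, 38]
  [-24, -7, 10] -> [-24, -7, 10] -> [10, -7, -24] -> [10, -7, -24]
  [-1, -37, 43, -3, -26, -36] -> [-37, -36, -26, -3, -1, 43] -> [43, -1, -3, -26, -36, -37] -> [43, -1, -3, -26, -36, -37]
  probe: [-7, -29, -1, 22, 10, 10, -44, -33, 20, -27] -> [-44, -33, -29, -27, -7, -1, 10, 10, 20, 22] -> [22, 20, 10, 10, -1, -7, -27, -29, -33, -44] -> [22, 20, 10, -1, -7, -27, -29, -33, -44]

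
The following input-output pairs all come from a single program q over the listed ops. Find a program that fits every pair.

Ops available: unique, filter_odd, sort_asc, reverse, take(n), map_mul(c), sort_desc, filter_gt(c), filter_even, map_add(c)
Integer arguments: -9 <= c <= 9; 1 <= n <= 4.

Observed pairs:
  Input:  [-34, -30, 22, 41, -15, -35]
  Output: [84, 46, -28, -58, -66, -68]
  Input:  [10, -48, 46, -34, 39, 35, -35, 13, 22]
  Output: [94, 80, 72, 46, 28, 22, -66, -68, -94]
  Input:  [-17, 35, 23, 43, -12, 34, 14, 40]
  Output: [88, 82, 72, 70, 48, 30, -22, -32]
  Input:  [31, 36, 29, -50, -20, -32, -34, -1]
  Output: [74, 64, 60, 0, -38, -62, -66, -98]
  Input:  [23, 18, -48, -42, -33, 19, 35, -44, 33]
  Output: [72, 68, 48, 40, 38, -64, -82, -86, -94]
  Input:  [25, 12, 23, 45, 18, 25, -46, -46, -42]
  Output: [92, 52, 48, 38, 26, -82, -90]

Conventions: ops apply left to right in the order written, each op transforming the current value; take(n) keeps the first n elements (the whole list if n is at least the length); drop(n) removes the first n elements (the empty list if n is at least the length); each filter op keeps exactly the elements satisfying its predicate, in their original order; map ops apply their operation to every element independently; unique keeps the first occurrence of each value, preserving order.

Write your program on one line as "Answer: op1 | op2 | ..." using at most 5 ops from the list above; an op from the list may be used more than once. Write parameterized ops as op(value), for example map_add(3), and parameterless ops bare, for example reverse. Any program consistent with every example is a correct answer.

unique | map_add(-1) | map_add(2) | map_mul(2) | sort_desc

Check, running the answer program on each example:
  [-34, -30, 22, 41, -15, -35] -> [-34, -30, 22, 41, -15, -35] -> [-35, -31, 21, 40, -16, -36] -> [-33, -29, 23, 42, -14, -34] -> [-66, -58, 46, 84, -28, -68] -> [84, 46, -28, -58, -66, -68]
  [10, -48, 46, -34, 39, 35, -35, 13, 22] -> [10, -48, 46, -34, 39, 35, -35, 13, 22] -> [9, -49, 45, -35, 38, 34, -36, 12, 21] -> [11, -47, 47, -33, 40, 36, -34, 14, 23] -> [22, -94, 94, -66, 80, 72, -68, 28, 46] -> [94, 80, 72, 46, 28, 22, -66, -68, -94]
  [-17, 35, 23, 43, -12, 34, 14, 40] -> [-17, 35, 23, 43, -12, 34, 14, 40] -> [-18, 34, 22, 42, -13, 33, 13, 39] -> [-16, 36, 24, 44, -11, 35, 15, 41] -> [-32, 72, 48, 88, -22, 70, 30, 82] -> [88, 82, 72, 70, 48, 30, -22, -32]
  [31, 36, 29, -50, -20, -32, -34, -1] -> [31, 36, 29, -50, -20, -32, -34, -1] -> [30, 35, 28, -51, -21, -33, -35, -2] -> [32, 37, 30, -49, -19, -31, -33, 0] -> [64, 74, 60, -98, -38, -62, -66, 0] -> [74, 64, 60, 0, -38, -62, -66, -98]
  [23, 18, -48, -42, -33, 19, 35, -44, 33] -> [23, 18, -48, -42, -33, 19, 35, -44, 33] -> [22, 17, -49, -43, -34, 18, 34, -45, 32] -> [24, 19, -47, -41, -32, 20, 36, -43, 34] -> [48, 38, -94, -82, -64, 40, 72, -86, 68] -> [72, 68, 48, 40, 38, -64, -82, -86, -94]
  [25, 12, 23, 45, 18, 25, -46, -46, -42] -> [25, 12, 23, 45, 18, -46, -42] -> [24, 11, 22, 44, 17, -47, -43] -> [26, 13, 24, 46, 19, -45, -41] -> [52, 26, 48, 92, 38, -90, -82] -> [92, 52, 48, 38, 26, -82, -90]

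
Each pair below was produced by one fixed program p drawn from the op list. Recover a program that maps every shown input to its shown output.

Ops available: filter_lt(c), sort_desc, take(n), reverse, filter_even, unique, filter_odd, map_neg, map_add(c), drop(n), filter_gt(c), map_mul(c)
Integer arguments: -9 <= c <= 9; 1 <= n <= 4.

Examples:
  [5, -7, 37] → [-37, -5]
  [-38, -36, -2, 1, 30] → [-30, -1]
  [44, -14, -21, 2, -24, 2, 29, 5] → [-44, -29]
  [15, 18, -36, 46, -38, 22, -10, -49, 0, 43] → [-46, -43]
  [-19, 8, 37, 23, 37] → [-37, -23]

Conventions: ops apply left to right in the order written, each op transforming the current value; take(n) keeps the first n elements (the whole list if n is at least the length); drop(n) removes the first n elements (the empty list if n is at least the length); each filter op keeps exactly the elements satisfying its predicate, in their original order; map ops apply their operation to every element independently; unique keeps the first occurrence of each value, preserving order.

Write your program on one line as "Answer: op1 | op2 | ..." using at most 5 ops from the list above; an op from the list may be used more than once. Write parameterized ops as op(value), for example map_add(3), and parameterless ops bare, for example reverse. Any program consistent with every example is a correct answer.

filter_gt(0) | sort_desc | unique | map_neg | take(2)

Check, running the answer program on each example:
  [5, -7, 37] -> [5, 37] -> [37, 5] -> [37, 5] -> [-37, -5] -> [-37, -5]
  [-38, -36, -2, 1, 30] -> [1, 30] -> [30, 1] -> [30, 1] -> [-30, -1] -> [-30, -1]
  [44, -14, -21, 2, -24, 2, 29, 5] -> [44, 2, 2, 29, 5] -> [44, 29, 5, 2, 2] -> [44, 29, 5, 2] -> [-44, -29, -5, -2] -> [-44, -29]
  [15, 18, -36, 46, -38, 22, -10, -49, 0, 43] -> [15, 18, 46, 22, 43] -> [46, 43, 22, 18, 15] -> [46, 43, 22, 18, 15] -> [-46, -43, -22, -18, -15] -> [-46, -43]
  [-19, 8, 37, 23, 37] -> [8, 37, 23, 37] -> [37, 37, 23, 8] -> [37, 23, 8] -> [-37, -23, -8] -> [-37, -23]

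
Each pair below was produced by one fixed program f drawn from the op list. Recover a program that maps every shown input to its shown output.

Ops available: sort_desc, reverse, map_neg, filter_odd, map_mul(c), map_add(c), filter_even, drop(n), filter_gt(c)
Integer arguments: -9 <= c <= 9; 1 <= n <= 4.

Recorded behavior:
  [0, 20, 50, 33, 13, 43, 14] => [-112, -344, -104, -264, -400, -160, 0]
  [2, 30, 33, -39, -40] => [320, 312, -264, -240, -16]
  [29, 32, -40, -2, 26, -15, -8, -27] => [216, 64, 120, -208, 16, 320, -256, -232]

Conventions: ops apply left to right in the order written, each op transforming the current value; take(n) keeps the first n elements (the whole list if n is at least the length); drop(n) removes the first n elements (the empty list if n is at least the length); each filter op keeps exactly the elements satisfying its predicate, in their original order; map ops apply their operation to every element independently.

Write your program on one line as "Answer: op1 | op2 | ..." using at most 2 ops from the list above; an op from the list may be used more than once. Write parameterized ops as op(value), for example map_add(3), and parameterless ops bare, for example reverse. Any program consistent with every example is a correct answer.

reverse | map_mul(-8)

Check, running the answer program on each example:
  [0, 20, 50, 33, 13, 43, 14] -> [14, 43, 13, 33, 50, 20, 0] -> [-112, -344, -104, -264, -400, -160, 0]
  [2, 30, 33, -39, -40] -> [-40, -39, 33, 30, 2] -> [320, 312, -264, -240, -16]
  [29, 32, -40, -2, 26, -15, -8, -27] -> [-27, -8, -15, 26, -2, -40, 32, 29] -> [216, 64, 120, -208, 16, 320, -256, -232]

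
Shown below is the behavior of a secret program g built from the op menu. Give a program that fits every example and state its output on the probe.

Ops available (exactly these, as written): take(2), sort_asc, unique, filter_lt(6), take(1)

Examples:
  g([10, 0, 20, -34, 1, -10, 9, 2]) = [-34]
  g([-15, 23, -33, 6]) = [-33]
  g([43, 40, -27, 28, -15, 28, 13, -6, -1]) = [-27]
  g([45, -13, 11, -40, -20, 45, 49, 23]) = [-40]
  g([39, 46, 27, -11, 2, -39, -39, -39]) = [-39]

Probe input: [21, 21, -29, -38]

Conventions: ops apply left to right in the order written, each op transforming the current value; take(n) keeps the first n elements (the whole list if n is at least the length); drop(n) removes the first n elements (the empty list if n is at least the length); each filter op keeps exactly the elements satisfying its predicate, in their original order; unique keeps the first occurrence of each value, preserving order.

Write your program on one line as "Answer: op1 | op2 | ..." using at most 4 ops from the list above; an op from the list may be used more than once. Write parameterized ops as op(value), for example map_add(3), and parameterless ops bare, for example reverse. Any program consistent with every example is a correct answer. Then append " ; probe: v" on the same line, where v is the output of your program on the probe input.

sort_asc | unique | take(1) ; probe: [-38]

Check, running the answer program on each example:
  [10, 0, 20, -34, 1, -10, 9, 2] -> [-34, -10, 0, 1, 2, 9, 10, 20] -> [-34, -10, 0, 1, 2, 9, 10, 20] -> [-34]
  [-15, 23, -33, 6] -> [-33, -15, 6, 23] -> [-33, -15, 6, 23] -> [-33]
  [43, 40, -27, 28, -15, 28, 13, -6, -1] -> [-27, -15, -6, -1, 13, 28, 28, 40, 43] -> [-27, -15, -6, -1, 13, 28, 40, 43] -> [-27]
  [45, -13, 11, -40, -20, 45, 49, 23] -> [-40, -20, -13, 11, 23, 45, 45, 49] -> [-40, -20, -13, 11, 23, 45, 49] -> [-40]
  [39, 46, 27, -11, 2, -39, -39, -39] -> [-39, -39, -39, -11, 2, 27, 39, 46] -> [-39, -11, 2, 27, 39, 46] -> [-39]
  probe: [21, 21, -29, -38] -> [-38, -29, 21, 21] -> [-38, -29, 21] -> [-38]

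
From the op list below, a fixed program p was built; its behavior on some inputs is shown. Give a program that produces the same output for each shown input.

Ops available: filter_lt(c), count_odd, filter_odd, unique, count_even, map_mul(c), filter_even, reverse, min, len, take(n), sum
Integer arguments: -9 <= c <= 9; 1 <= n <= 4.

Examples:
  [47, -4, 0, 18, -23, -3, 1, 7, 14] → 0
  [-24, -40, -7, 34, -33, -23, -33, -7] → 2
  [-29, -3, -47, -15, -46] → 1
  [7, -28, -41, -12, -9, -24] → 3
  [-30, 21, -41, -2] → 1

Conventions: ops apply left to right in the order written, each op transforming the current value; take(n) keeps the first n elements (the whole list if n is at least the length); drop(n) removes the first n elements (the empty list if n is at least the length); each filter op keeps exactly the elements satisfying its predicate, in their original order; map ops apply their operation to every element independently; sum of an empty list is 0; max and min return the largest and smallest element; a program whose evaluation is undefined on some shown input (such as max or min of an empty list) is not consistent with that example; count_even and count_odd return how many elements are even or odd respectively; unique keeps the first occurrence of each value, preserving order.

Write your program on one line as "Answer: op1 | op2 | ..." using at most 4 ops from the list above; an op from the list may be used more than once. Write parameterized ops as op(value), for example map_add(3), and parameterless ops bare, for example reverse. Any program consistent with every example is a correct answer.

reverse | filter_even | filter_lt(-4) | len

Check, running the answer program on each example:
  [47, -4, 0, 18, -23, -3, 1, 7, 14] -> [14, 7, 1, -3, -23, 18, 0, -4, 47] -> [14, 18, 0, -4] -> [] -> 0
  [-24, -40, -7, 34, -33, -23, -33, -7] -> [-7, -33, -23, -33, 34, -7, -40, -24] -> [34, -40, -24] -> [-40, -24] -> 2
  [-29, -3, -47, -15, -46] -> [-46, -15, -47, -3, -29] -> [-46] -> [-46] -> 1
  [7, -28, -41, -12, -9, -24] -> [-24, -9, -12, -41, -28, 7] -> [-24, -12, -28] -> [-24, -12, -28] -> 3
  [-30, 21, -41, -2] -> [-2, -41, 21, -30] -> [-2, -30] -> [-30] -> 1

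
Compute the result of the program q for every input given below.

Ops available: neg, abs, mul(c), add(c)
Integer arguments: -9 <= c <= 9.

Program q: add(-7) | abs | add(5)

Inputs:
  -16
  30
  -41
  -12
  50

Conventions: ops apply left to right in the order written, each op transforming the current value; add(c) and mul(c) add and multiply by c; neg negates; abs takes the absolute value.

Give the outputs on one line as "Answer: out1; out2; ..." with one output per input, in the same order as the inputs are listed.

28; 28; 53; 24; 48

Execution, op by op:
  -16 -> -23 -> 23 -> 28
  30 -> 23 -> 23 -> 28
  -41 -> -48 -> 48 -> 53
  -12 -> -19 -> 19 -> 24
  50 -> 43 -> 43 -> 48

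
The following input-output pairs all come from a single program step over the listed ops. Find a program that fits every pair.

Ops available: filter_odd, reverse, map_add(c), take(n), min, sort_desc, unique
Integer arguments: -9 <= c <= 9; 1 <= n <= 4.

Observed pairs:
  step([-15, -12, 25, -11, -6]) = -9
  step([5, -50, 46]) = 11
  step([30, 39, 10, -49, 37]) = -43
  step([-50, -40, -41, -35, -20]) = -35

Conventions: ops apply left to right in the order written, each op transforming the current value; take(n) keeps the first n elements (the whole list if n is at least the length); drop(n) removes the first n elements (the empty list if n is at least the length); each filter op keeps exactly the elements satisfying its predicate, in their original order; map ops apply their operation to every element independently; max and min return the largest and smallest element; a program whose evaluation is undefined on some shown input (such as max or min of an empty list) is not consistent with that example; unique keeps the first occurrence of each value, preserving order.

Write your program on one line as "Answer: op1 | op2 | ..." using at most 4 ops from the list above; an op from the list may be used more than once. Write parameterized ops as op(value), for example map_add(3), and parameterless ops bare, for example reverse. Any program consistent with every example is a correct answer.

reverse | map_add(6) | filter_odd | min

Check, running the answer program on each example:
  [-15, -12, 25, -11, -6] -> [-6, -11, 25, -12, -15] -> [0, -5, 31, -6, -9] -> [-5, 31, -9] -> -9
  [5, -50, 46] -> [46, -50, 5] -> [52, -44, 11] -> [11] -> 11
  [30, 39, 10, -49, 37] -> [37, -49, 10, 39, 30] -> [43, -43, 16, 45, 36] -> [43, -43, 45] -> -43
  [-50, -40, -41, -35, -20] -> [-20, -35, -41, -40, -50] -> [-14, -29, -35, -34, -44] -> [-29, -35] -> -35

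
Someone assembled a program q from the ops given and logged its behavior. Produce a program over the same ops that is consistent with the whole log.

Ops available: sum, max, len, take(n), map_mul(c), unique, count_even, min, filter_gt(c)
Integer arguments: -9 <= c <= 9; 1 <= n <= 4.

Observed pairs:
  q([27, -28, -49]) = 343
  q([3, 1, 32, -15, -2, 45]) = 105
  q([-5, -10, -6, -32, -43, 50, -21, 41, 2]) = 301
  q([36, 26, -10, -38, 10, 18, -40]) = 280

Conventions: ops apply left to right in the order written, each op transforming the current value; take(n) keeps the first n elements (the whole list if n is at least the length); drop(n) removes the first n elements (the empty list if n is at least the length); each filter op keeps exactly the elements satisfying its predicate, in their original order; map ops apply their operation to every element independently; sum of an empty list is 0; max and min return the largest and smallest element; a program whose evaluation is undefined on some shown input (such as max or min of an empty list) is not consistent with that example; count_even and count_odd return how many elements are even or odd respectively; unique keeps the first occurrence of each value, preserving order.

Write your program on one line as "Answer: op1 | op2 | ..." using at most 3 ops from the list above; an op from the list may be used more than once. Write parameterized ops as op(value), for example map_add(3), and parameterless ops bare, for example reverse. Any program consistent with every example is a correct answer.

map_mul(-7) | max

Check, running the answer program on each example:
  [27, -28, -49] -> [-189, 196, 343] -> 343
  [3, 1, 32, -15, -2, 45] -> [-21, -7, -224, 105, 14, -315] -> 105
  [-5, -10, -6, -32, -43, 50, -21, 41, 2] -> [35, 70, 42, 224, 301, -350, 147, -287, -14] -> 301
  [36, 26, -10, -38, 10, 18, -40] -> [-252, -182, 70, 266, -70, -126, 280] -> 280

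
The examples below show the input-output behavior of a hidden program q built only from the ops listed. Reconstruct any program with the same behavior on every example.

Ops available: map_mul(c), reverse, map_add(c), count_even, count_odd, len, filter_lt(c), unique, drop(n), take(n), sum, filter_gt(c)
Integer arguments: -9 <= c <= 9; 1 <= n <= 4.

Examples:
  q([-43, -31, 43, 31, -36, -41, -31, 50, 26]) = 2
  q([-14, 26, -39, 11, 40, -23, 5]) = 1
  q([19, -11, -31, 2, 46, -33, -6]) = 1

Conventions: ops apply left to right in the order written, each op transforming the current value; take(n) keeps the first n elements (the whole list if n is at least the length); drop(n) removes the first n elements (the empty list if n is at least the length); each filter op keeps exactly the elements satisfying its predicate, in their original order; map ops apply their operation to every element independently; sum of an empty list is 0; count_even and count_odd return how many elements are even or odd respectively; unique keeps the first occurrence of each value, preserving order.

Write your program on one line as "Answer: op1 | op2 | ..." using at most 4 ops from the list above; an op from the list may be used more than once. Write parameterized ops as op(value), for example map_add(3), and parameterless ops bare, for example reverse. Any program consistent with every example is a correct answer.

take(4) | filter_gt(0) | count_odd

Check, running the answer program on each example:
  [-43, -31, 43, 31, -36, -41, -31, 50, 26] -> [-43, -31, 43, 31] -> [43, 31] -> 2
  [-14, 26, -39, 11, 40, -23, 5] -> [-14, 26, -39, 11] -> [26, 11] -> 1
  [19, -11, -31, 2, 46, -33, -6] -> [19, -11, -31, 2] -> [19, 2] -> 1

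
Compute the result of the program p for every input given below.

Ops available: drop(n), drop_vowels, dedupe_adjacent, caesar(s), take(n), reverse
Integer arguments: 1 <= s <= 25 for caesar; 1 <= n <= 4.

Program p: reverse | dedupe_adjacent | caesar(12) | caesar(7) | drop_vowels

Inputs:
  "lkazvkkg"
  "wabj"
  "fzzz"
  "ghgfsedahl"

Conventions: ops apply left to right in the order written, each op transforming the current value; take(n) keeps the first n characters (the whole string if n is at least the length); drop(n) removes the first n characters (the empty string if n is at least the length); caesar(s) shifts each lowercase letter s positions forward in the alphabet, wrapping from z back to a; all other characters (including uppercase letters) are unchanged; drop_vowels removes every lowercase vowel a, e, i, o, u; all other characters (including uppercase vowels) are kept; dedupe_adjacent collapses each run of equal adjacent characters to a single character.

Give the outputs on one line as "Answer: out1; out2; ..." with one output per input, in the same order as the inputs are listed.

"zdstd"; "ctp"; "sy"; "twxlyzz"

Execution, op by op:
  "lkazvkkg" -> "gkkvzakl" -> "gkvzakl" -> "swhlmwx" -> "zdostde" -> "zdstd"
  "wabj" -> "jbaw" -> "jbaw" -> "vnmi" -> "cutp" -> "ctp"
  "fzzz" -> "zzzf" -> "zf" -> "lr" -> "sy" -> "sy"
  "ghgfsedahl" -> "lhadesfghg" -> "lhadesfghg" -> "xtmpqersts" -> "eatwxlyzaz" -> "twxlyzz"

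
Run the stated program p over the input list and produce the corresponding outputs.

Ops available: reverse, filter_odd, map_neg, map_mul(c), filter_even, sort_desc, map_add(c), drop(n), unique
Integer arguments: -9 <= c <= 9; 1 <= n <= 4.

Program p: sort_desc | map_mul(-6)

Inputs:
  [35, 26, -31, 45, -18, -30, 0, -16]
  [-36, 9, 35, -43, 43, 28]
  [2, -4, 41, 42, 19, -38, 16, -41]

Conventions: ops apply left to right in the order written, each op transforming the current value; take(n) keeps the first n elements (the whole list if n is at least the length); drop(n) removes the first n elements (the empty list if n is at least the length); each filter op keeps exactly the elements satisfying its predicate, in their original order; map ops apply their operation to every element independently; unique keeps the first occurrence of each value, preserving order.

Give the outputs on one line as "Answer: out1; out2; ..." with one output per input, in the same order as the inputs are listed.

Execution, op by op:
  [35, 26, -31, 45, -18, -30, 0, -16] -> [45, 35, 26, 0, -16, -18, -30, -31] -> [-270, -210, -156, 0, 96, 108, 180, 186]
  [-36, 9, 35, -43, 43, 28] -> [43, 35, 28, 9, -36, -43] -> [-258, -210, -168, -54, 216, 258]
  [2, -4, 41, 42, 19, -38, 16, -41] -> [42, 41, 19, 16, 2, -4, -38, -41] -> [-252, -246, -114, -96, -12, 24, 228, 246]

[-270, -210, -156, 0, 96, 108, 180, 186]; [-258, -210, -168, -54, 216, 258]; [-252, -246, -114, -96, -12, 24, 228, 246]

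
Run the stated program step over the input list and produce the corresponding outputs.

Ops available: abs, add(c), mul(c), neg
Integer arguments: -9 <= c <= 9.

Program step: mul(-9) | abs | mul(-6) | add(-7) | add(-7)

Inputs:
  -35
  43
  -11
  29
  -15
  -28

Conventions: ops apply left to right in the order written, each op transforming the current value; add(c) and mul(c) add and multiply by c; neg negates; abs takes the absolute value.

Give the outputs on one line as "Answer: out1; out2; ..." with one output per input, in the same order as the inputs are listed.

Execution, op by op:
  -35 -> 315 -> 315 -> -1890 -> -1897 -> -1904
  43 -> -387 -> 387 -> -2322 -> -2329 -> -2336
  -11 -> 99 -> 99 -> -594 -> -601 -> -608
  29 -> -261 -> 261 -> -1566 -> -1573 -> -1580
  -15 -> 135 -> 135 -> -810 -> -817 -> -824
  -28 -> 252 -> 252 -> -1512 -> -1519 -> -1526

-1904; -2336; -608; -1580; -824; -1526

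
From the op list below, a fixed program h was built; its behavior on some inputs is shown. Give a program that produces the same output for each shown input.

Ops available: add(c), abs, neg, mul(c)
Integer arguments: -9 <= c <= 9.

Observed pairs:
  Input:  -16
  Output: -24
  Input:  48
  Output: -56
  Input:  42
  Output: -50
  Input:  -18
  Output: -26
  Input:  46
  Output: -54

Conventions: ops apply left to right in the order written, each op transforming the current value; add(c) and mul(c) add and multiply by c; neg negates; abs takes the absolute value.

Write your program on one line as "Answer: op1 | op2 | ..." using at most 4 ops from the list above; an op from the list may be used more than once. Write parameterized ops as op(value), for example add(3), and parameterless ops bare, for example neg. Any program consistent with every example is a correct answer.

abs | add(8) | neg

Check, running the answer program on each example:
  -16 -> 16 -> 24 -> -24
  48 -> 48 -> 56 -> -56
  42 -> 42 -> 50 -> -50
  -18 -> 18 -> 26 -> -26
  46 -> 46 -> 54 -> -54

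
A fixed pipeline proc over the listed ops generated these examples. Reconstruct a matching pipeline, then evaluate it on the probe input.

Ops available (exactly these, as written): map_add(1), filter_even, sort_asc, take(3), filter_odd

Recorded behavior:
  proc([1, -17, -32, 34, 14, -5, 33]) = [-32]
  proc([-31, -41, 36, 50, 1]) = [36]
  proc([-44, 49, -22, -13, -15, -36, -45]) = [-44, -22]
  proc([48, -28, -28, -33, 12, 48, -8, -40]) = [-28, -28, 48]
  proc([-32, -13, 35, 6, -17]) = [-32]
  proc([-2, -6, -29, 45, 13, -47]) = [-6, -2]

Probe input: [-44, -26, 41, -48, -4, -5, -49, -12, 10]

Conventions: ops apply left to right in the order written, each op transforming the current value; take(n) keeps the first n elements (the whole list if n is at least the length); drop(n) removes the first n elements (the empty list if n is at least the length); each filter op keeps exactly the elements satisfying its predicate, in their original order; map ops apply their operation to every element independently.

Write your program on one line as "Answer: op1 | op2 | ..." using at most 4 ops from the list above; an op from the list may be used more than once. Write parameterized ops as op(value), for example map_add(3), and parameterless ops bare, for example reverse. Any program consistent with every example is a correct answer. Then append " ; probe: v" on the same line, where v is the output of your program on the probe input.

take(3) | filter_even | sort_asc ; probe: [-44, -26]

Check, running the answer program on each example:
  [1, -17, -32, 34, 14, -5, 33] -> [1, -17, -32] -> [-32] -> [-32]
  [-31, -41, 36, 50, 1] -> [-31, -41, 36] -> [36] -> [36]
  [-44, 49, -22, -13, -15, -36, -45] -> [-44, 49, -22] -> [-44, -22] -> [-44, -22]
  [48, -28, -28, -33, 12, 48, -8, -40] -> [48, -28, -28] -> [48, -28, -28] -> [-28, -28, 48]
  [-32, -13, 35, 6, -17] -> [-32, -13, 35] -> [-32] -> [-32]
  [-2, -6, -29, 45, 13, -47] -> [-2, -6, -29] -> [-2, -6] -> [-6, -2]
  probe: [-44, -26, 41, -48, -4, -5, -49, -12, 10] -> [-44, -26, 41] -> [-44, -26] -> [-44, -26]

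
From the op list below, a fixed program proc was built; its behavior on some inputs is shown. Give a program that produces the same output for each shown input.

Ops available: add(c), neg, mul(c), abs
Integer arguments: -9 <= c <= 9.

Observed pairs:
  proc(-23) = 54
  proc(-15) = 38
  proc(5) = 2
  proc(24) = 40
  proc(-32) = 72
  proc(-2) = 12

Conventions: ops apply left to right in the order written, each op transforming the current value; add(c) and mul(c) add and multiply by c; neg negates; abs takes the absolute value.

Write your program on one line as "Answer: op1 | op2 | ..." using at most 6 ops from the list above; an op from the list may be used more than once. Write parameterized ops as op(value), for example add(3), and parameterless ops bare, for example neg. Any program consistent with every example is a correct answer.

add(-2) | mul(2) | add(-4) | neg | abs

Check, running the answer program on each example:
  -23 -> -25 -> -50 -> -54 -> 54 -> 54
  -15 -> -17 -> -34 -> -38 -> 38 -> 38
  5 -> 3 -> 6 -> 2 -> -2 -> 2
  24 -> 22 -> 44 -> 40 -> -40 -> 40
  -32 -> -34 -> -68 -> -72 -> 72 -> 72
  -2 -> -4 -> -8 -> -12 -> 12 -> 12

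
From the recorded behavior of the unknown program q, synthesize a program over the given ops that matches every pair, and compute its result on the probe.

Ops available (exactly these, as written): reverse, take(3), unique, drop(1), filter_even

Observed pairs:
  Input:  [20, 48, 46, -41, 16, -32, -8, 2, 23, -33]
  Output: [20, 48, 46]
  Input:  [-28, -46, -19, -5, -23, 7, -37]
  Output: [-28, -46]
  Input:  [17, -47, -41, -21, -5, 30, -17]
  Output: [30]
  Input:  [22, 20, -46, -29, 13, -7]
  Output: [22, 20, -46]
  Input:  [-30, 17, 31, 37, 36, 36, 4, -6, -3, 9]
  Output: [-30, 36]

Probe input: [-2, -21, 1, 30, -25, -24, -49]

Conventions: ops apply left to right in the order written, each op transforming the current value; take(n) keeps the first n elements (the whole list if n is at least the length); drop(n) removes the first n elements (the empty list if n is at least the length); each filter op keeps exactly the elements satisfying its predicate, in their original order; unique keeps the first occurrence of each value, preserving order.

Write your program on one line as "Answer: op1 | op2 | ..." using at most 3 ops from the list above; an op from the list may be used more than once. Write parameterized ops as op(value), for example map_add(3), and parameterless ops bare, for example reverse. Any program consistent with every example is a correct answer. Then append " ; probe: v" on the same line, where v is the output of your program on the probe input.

filter_even | take(3) | unique ; probe: [-2, 30, -24]

Check, running the answer program on each example:
  [20, 48, 46, -41, 16, -32, -8, 2, 23, -33] -> [20, 48, 46, 16, -32, -8, 2] -> [20, 48, 46] -> [20, 48, 46]
  [-28, -46, -19, -5, -23, 7, -37] -> [-28, -46] -> [-28, -46] -> [-28, -46]
  [17, -47, -41, -21, -5, 30, -17] -> [30] -> [30] -> [30]
  [22, 20, -46, -29, 13, -7] -> [22, 20, -46] -> [22, 20, -46] -> [22, 20, -46]
  [-30, 17, 31, 37, 36, 36, 4, -6, -3, 9] -> [-30, 36, 36, 4, -6] -> [-30, 36, 36] -> [-30, 36]
  probe: [-2, -21, 1, 30, -25, -24, -49] -> [-2, 30, -24] -> [-2, 30, -24] -> [-2, 30, -24]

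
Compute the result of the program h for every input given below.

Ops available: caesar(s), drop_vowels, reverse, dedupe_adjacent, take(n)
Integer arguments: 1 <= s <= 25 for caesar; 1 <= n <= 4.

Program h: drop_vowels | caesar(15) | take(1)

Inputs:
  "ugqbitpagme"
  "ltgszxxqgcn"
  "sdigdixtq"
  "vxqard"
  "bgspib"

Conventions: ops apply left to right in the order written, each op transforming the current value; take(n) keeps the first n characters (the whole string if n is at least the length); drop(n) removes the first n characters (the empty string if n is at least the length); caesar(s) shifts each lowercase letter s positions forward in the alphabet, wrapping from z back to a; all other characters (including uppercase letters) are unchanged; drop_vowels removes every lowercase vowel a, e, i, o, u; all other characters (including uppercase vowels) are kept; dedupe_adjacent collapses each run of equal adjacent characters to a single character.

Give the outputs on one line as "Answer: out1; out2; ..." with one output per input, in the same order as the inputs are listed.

"v"; "a"; "h"; "k"; "q"

Execution, op by op:
  "ugqbitpagme" -> "gqbtpgm" -> "vfqievb" -> "v"
  "ltgszxxqgcn" -> "ltgszxxqgcn" -> "aivhommfvrc" -> "a"
  "sdigdixtq" -> "sdgdxtq" -> "hsvsmif" -> "h"
  "vxqard" -> "vxqrd" -> "kmfgs" -> "k"
  "bgspib" -> "bgspb" -> "qvheq" -> "q"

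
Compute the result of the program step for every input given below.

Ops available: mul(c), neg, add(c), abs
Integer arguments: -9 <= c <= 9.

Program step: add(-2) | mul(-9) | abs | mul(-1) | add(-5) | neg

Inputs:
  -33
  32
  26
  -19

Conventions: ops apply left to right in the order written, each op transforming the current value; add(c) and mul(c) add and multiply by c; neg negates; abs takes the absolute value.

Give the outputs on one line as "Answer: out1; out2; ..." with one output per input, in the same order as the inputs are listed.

Execution, op by op:
  -33 -> -35 -> 315 -> 315 -> -315 -> -320 -> 320
  32 -> 30 -> -270 -> 270 -> -270 -> -275 -> 275
  26 -> 24 -> -216 -> 216 -> -216 -> -221 -> 221
  -19 -> -21 -> 189 -> 189 -> -189 -> -194 -> 194

320; 275; 221; 194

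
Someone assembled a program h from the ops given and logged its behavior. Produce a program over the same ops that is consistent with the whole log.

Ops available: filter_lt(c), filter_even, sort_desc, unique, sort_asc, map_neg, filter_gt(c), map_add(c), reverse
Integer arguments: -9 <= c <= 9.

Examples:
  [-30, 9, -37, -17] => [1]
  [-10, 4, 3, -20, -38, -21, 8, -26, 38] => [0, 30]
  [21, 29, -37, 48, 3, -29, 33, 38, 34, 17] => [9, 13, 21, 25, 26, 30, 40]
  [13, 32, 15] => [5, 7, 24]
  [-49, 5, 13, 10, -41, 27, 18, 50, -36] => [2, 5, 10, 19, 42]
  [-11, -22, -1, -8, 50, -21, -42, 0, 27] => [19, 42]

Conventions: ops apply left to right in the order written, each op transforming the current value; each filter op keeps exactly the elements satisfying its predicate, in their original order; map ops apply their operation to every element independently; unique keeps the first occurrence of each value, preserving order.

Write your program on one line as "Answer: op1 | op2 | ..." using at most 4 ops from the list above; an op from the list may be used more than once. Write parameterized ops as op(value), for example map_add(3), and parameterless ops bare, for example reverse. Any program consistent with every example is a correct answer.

filter_gt(6) | sort_asc | map_add(-8)

Check, running the answer program on each example:
  [-30, 9, -37, -17] -> [9] -> [9] -> [1]
  [-10, 4, 3, -20, -38, -21, 8, -26, 38] -> [8, 38] -> [8, 38] -> [0, 30]
  [21, 29, -37, 48, 3, -29, 33, 38, 34, 17] -> [21, 29, 48, 33, 38, 34, 17] -> [17, 21, 29, 33, 34, 38, 48] -> [9, 13, 21, 25, 26, 30, 40]
  [13, 32, 15] -> [13, 32, 15] -> [13, 15, 32] -> [5, 7, 24]
  [-49, 5, 13, 10, -41, 27, 18, 50, -36] -> [13, 10, 27, 18, 50] -> [10, 13, 18, 27, 50] -> [2, 5, 10, 19, 42]
  [-11, -22, -1, -8, 50, -21, -42, 0, 27] -> [50, 27] -> [27, 50] -> [19, 42]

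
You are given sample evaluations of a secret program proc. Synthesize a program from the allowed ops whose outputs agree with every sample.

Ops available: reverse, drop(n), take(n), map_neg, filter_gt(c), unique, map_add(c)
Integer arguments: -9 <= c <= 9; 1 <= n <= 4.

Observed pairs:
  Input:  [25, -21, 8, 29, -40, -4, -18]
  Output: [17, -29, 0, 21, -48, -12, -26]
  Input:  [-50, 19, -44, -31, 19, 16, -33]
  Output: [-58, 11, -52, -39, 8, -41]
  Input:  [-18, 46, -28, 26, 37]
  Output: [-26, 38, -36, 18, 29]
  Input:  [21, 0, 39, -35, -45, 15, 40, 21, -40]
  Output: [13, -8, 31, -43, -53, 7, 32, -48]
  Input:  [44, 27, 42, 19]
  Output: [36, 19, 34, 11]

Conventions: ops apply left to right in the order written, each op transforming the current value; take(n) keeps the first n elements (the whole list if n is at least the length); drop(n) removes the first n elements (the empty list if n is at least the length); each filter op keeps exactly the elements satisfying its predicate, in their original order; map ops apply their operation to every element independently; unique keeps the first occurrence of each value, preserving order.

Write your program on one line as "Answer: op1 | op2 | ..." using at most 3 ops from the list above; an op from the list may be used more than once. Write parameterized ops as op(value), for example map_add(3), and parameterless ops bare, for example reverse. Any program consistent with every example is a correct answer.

unique | map_add(-8)

Check, running the answer program on each example:
  [25, -21, 8, 29, -40, -4, -18] -> [25, -21, 8, 29, -40, -4, -18] -> [17, -29, 0, 21, -48, -12, -26]
  [-50, 19, -44, -31, 19, 16, -33] -> [-50, 19, -44, -31, 16, -33] -> [-58, 11, -52, -39, 8, -41]
  [-18, 46, -28, 26, 37] -> [-18, 46, -28, 26, 37] -> [-26, 38, -36, 18, 29]
  [21, 0, 39, -35, -45, 15, 40, 21, -40] -> [21, 0, 39, -35, -45, 15, 40, -40] -> [13, -8, 31, -43, -53, 7, 32, -48]
  [44, 27, 42, 19] -> [44, 27, 42, 19] -> [36, 19, 34, 11]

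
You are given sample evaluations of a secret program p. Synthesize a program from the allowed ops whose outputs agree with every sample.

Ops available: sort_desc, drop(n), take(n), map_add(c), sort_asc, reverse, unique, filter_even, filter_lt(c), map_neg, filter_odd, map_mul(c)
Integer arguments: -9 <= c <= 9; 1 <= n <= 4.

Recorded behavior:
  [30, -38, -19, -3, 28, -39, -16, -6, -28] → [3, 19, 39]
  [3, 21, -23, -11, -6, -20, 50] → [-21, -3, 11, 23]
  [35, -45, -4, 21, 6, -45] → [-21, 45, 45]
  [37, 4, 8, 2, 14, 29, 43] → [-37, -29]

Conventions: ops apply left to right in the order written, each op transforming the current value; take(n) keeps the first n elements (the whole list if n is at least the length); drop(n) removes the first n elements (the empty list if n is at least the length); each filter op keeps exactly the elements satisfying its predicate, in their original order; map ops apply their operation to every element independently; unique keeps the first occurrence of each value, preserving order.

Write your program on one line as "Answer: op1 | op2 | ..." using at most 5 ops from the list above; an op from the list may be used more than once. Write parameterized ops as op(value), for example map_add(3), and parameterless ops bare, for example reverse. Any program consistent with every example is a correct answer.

reverse | map_neg | sort_asc | drop(1) | filter_odd

Check, running the answer program on each example:
  [30, -38, -19, -3, 28, -39, -16, -6, -28] -> [-28, -6, -16, -39, 28, -3, -19, -38, 30] -> [28, 6, 16, 39, -28, 3, 19, 38, -30] -> [-30, -28, 3, 6, 16, 19, 28, 38, 39] -> [-28, 3, 6, 16, 19, 28, 38, 39] -> [3, 19, 39]
  [3, 21, -23, -11, -6, -20, 50] -> [50, -20, -6, -11, -23, 21, 3] -> [-50, 20, 6, 11, 23, -21, -3] -> [-50, -21, -3, 6, 11, 20, 23] -> [-21, -3, 6, 11, 20, 23] -> [-21, -3, 11, 23]
  [35, -45, -4, 21, 6, -45] -> [-45, 6, 21, -4, -45, 35] -> [45, -6, -21, 4, 45, -35] -> [-35, -21, -6, 4, 45, 45] -> [-21, -6, 4, 45, 45] -> [-21, 45, 45]
  [37, 4, 8, 2, 14, 29, 43] -> [43, 29, 14, 2, 8, 4, 37] -> [-43, -29, -14, -2, -8, -4, -37] -> [-43, -37, -29, -14, -8, -4, -2] -> [-37, -29, -14, -8, -4, -2] -> [-37, -29]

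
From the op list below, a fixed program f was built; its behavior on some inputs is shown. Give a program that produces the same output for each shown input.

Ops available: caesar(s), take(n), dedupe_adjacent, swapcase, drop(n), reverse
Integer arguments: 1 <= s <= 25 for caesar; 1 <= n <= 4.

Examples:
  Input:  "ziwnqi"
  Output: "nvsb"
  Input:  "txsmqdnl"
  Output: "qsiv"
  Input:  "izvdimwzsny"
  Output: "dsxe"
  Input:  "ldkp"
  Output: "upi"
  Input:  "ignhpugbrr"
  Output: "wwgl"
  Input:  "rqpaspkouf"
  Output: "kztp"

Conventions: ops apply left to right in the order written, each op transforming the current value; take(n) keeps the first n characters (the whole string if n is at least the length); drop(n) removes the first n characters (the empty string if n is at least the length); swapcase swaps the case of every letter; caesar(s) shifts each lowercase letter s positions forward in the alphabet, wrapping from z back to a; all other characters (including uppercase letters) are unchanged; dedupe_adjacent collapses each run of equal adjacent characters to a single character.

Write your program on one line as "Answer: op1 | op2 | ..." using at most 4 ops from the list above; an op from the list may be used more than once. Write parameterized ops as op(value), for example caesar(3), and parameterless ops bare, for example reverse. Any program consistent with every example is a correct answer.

drop(1) | caesar(5) | reverse | take(4)

Check, running the answer program on each example:
  "ziwnqi" -> "iwnqi" -> "nbsvn" -> "nvsbn" -> "nvsb"
  "txsmqdnl" -> "xsmqdnl" -> "cxrvisq" -> "qsivrxc" -> "qsiv"
  "izvdimwzsny" -> "zvdimwzsny" -> "eainrbexsd" -> "dsxebrniae" -> "dsxe"
  "ldkp" -> "dkp" -> "ipu" -> "upi" -> "upi"
  "ignhpugbrr" -> "gnhpugbrr" -> "lsmuzlgww" -> "wwglzumsl" -> "wwgl"
  "rqpaspkouf" -> "qpaspkouf" -> "vufxuptzk" -> "kztpuxfuv" -> "kztp"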